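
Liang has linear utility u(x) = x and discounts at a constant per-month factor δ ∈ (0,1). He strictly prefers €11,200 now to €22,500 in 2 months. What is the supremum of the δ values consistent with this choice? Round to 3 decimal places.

The preference means 11200 > δ^2·22500.
Hence δ^2 < 11200/22500 = 0.49778, and x ↦ x^(1/2) is increasing on (0,∞).
δ < (11200/22500)^(1/2) ≈ 0.706.

δ < 0.706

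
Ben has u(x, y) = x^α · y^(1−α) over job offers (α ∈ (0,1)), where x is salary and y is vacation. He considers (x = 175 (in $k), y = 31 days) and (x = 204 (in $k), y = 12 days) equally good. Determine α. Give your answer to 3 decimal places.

Set the two utilities equal: 175^α·31^(1−α) = 204^α·12^(1−α).
Rearrange to (175/204)^α = (12/31)^(1−α) and take logs: α·-0.153334 = (1−α)·-0.949081.
So α/(1−α) = (-0.949081)/(-0.153334) = 6.189632, and α = 6.189632/7.189632 ≈ 0.861.

α ≈ 0.861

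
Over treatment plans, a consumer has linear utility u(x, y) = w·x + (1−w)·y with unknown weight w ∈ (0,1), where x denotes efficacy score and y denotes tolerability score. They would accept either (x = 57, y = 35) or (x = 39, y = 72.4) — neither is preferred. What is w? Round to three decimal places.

Equating utilities: w·57 + (1−w)·35 = w·39 + (1−w)·72.4.
Rearranging, 18·w − 37.4·(1−w) = 0.
So w/(1−w) = 37.4/18 = 2.0778, giving w = 37.4/(18+37.4) = 0.675.

w = 0.675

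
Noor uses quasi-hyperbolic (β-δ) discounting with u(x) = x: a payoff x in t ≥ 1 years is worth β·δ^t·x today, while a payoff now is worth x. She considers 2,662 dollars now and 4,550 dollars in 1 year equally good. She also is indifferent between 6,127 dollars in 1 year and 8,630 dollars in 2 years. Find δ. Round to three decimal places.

δ ≈ 0.710

From the later pair, β·δ^1·6127 = β·δ^2·8630; dividing through, δ = 6127/8630 = 0.70997.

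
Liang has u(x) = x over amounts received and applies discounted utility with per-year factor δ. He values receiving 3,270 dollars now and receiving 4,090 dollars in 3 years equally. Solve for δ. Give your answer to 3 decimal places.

Equating discounted utilities: u(3270) = δ^3·u(4090) ⇒ δ^3 = u(3270)/u(4090).
With u(x) = x: δ^3 = 3270/4090 = 0.79951.
Hence δ = (0.79951)^(1/3) = 0.92813.

δ ≈ 0.928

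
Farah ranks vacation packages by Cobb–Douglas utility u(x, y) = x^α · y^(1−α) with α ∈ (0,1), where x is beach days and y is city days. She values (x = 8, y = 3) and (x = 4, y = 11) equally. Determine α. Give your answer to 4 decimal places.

Set the two utilities equal: 8^α·3^(1−α) = 4^α·11^(1−α).
Taking logs: α·ln 8 + (1−α)·ln 3 = α·ln 4 + (1−α)·ln 11, i.e. α·0.6931472 = (1−α)·1.2992830.
With A = 0.6931472 and B = 1.2992830: α·A = (1−α)·B, so α = B/(A+B) = 1.2992830/1.9924302 ≈ 0.6521.

α ≈ 0.6521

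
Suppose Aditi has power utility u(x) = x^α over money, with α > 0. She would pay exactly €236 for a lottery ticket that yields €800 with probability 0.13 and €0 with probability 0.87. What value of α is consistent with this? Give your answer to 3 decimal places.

EU(lottery) = 0.13·800^α + 0.87·0 = 0.13·800^α.
Indifference: 236^α = 0.13·800^α, so (236/800)^α = 0.13.
Take logs: α = ln 0.13 / ln(236/800) ≈ 1.67124.

α ≈ 1.671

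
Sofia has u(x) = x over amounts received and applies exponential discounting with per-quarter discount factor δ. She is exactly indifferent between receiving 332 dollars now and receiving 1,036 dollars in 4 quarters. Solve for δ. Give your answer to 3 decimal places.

δ ≈ 0.752

The payoff in 4 quarters is discounted by δ^4, so u(332) = δ^4·u(1036) and δ^4 = u(332)/u(1036).
With u(x) = x: δ^4 = 332/1036 = 0.32046.
Hence δ = (0.32046)^(1/4) = 0.75239.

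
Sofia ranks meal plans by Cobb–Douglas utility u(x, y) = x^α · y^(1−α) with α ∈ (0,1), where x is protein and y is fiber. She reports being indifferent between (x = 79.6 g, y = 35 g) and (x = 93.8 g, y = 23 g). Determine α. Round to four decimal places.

Set the two utilities equal: 79.6^α·35^(1−α) = 93.8^α·23^(1−α).
(79.6/93.8)^α = (23/35)^(1−α); take logs: α·ln(79.6/93.8) = (1−α)·ln(23/35), i.e. α·-0.1641508 = (1−α)·-0.4198538.
With A = -0.1641508 and B = -0.4198538: α·A = (1−α)·B, so α = B/(A+B) = -0.4198538/-0.5840046 ≈ 0.7189.

α ≈ 0.7189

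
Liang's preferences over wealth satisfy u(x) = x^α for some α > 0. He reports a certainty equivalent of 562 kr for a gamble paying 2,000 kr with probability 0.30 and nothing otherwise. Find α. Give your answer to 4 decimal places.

α ≈ 0.9485

Since u(0) = 0, the lottery's EU is 0.30·2000^α.
Setting u(562) equal to that: 562^α = 0.30·2000^α ⇒ (562/2000)^α = 0.30.
α = ln(0.30) / ln(562/2000) = -1.2039728/-1.2694006 ≈ 0.9485.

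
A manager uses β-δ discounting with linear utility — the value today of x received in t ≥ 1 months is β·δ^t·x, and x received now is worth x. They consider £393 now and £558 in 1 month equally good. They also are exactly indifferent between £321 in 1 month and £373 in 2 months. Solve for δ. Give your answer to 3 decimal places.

δ ≈ 0.861

The second indifference involves only future payoffs, so β cancels: β·δ^1·321 = β·δ^2·373, giving δ = 321/373 = 0.86059.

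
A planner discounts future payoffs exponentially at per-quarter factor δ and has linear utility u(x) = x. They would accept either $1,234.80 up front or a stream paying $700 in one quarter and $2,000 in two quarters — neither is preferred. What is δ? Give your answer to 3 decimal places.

Present value of the stream is 700·δ + 2000·δ². Indifference gives 700δ + 2000δ² = 1234.80.
Rearranged: 2000δ² + 700δ − 1234.80 = 0.
δ = (−700 + √(700² + 4·2000·1234.80)) / (2·2000) = (−700 + √10368400.00) / 4000 ≈ 0.630.

δ ≈ 0.630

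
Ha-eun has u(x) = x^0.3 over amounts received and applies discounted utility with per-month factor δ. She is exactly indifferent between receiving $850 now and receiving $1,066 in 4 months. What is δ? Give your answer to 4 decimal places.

δ ≈ 0.9832

The payoff in 4 months is discounted by δ^4, so u(850) = δ^4·u(1066) and δ^4 = u(850)/u(1066).
With u(x) = x^0.3: δ^4 = 850^0.3/1066^0.3 = (850/1066)^0.3 = 0.93433.
Taking the 4th root: δ = 0.93433^(1/4) ≈ 0.9832.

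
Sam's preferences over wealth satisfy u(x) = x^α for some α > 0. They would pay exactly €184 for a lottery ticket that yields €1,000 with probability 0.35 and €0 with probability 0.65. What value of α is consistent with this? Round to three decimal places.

α ≈ 0.620

EU(lottery) = 0.35·1000^α + 0.65·0 = 0.35·1000^α.
Indifference: 184^α = 0.35·1000^α, so (184/1000)^α = 0.35.
α = ln(0.35) / ln(184/1000) = -1.049822/-1.692820 ≈ 0.620.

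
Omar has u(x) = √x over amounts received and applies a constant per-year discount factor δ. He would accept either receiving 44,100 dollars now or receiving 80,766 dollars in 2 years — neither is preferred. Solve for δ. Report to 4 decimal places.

δ ≈ 0.8596

The payoff in 2 years is discounted by δ^2, so u(44100) = δ^2·u(80766) and δ^2 = u(44100)/u(80766).
With u(x) = √x: δ^2 = √44100/√80766 = √(44100/80766) = 0.73893.
So δ = 0.73893^(1/2) ≈ 0.8596.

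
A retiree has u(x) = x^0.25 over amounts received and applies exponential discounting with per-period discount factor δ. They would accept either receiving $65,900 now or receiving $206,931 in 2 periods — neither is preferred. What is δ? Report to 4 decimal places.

δ ≈ 0.8667

Indifference means u(65900) = δ^2 · u(206931), so δ^2 = u(65900)/u(206931).
With u(x) = x^0.25: δ^2 = 65900^0.25/206931^0.25 = (65900/206931)^0.25 = 0.75122.
Taking the square root: δ = 0.75122^(1/2) ≈ 0.8667.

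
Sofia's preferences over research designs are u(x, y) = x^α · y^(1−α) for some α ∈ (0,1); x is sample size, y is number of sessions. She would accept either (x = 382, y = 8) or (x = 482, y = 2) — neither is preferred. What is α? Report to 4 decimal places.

The Cobb–Douglas utilities coincide, so 382^α·8^(1−α) = 482^α·2^(1−α).
(382/482)^α = (2/8)^(1−α); take logs: α·ln(382/482) = (1−α)·ln(2/8), i.e. α·-0.2325235 = (1−α)·-1.3862944.
With A = -0.2325235 and B = -1.3862944: α·A = (1−α)·B, so α = B/(A+B) = -1.3862944/-1.6188179 ≈ 0.8564.

α ≈ 0.8564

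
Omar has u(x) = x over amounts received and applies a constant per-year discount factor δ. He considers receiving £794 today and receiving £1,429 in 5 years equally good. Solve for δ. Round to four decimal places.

δ ≈ 0.8891

Indifference means u(794) = δ^5 · u(1429), so δ^5 = u(794)/u(1429).
With u(x) = x: δ^5 = 794/1429 = 0.55563.
Taking the 5th root: δ = 0.55563^(1/5) ≈ 0.8891.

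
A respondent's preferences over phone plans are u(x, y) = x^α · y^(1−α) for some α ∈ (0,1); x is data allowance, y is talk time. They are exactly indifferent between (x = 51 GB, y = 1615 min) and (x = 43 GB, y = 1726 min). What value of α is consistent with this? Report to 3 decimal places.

α ≈ 0.280

The Cobb–Douglas utilities coincide, so 51^α·1615^(1−α) = 43^α·1726^(1−α).
(51/43)^α = (1726/1615)^(1−α); take logs: α·ln(51/43) = (1−α)·ln(1726/1615), i.e. α·0.170626 = (1−α)·0.066472.
So α/(1−α) = (0.066472)/(0.170626) = 0.389577, and α = 0.389577/1.389577 ≈ 0.280.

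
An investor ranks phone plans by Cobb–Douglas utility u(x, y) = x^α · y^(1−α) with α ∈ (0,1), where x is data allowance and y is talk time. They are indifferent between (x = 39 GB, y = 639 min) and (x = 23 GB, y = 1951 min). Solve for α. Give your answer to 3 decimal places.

α ≈ 0.679

The Cobb–Douglas utilities coincide, so 39^α·639^(1−α) = 23^α·1951^(1−α).
Rearrange to (39/23)^α = (1951/639)^(1−α) and take logs: α·0.528067 = (1−α)·1.116193.
With A = 0.528067 and B = 1.116193: α·A = (1−α)·B, so α = B/(A+B) = 1.116193/1.644260 ≈ 0.679.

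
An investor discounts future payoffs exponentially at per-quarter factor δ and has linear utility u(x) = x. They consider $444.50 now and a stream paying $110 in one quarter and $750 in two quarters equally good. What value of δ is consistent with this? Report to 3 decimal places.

Equating present values: 444.50 = 110δ + 750δ².
That is, 750δ² + 110δ − 444.50 = 0, a quadratic in δ.
The positive root is δ = [−110 + √(110² + 4·750·444.50)] / (2·750) = (−110 + 1160.000)/1500 ≈ 0.700.

δ ≈ 0.700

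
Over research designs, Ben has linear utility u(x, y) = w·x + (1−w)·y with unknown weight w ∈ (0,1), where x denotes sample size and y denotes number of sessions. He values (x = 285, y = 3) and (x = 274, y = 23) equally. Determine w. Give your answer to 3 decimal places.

u(285,3) = u(274,23) means w·285 + (1−w)·3 = w·274 + (1−w)·23.
Collecting terms: w·11 = (1−w)·20.
The marginal rate of substitution is 20/11, so w = 20/(11+20) = 0.645.

w = 0.645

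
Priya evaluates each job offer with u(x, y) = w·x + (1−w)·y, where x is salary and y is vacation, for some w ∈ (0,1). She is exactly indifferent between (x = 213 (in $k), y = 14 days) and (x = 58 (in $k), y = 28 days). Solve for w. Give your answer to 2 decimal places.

Equating utilities: w·213 + (1−w)·14 = w·58 + (1−w)·28.
Collecting terms: w·155 = (1−w)·14.
The marginal rate of substitution is 14/155, so w = 14/(155+14) = 0.08.

w = 0.08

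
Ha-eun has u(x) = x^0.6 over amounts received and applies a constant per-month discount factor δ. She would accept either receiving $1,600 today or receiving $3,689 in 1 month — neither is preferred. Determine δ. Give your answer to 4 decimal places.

Equating discounted utilities: u(1600) = δ·u(3689) ⇒ δ = u(1600)/u(3689).
Since u(x) = x^0.6, δ = (1600/3689)^0.6 = 0.43372^0.6 = 0.60580.

δ ≈ 0.6058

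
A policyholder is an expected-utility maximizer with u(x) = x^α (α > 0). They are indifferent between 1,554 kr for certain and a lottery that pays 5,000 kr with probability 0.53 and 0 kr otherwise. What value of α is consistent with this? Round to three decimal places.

α ≈ 0.543

EU(lottery) = 0.53·5000^α + 0.47·0 = 0.53·5000^α.
Setting u(1554) equal to that: 1554^α = 0.53·5000^α ⇒ (1554/5000)^α = 0.53.
α = ln(0.53) / ln(1554/5000) = -0.634878/-1.168606 ≈ 0.543.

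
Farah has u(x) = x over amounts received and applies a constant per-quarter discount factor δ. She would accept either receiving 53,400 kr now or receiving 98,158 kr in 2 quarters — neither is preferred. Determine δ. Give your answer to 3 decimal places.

δ ≈ 0.738

Equating discounted utilities: u(53400) = δ^2·u(98158) ⇒ δ^2 = u(53400)/u(98158).
With u(x) = x: δ^2 = 53400/98158 = 0.54402.
So δ = 0.54402^(1/2) ≈ 0.738.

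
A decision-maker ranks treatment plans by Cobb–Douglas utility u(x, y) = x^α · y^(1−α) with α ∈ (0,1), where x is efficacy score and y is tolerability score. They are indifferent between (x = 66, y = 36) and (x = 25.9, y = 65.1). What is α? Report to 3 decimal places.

α ≈ 0.388

Indifference: 66^α · 36^(1−α) = 25.9^α · 65.1^(1−α).
(66/25.9)^α = (65.1/36)^(1−α); take logs: α·ln(66/25.9) = (1−α)·ln(65.1/36), i.e. α·0.935412 = (1−α)·0.592406.
So α/(1−α) = (0.592406)/(0.935412) = 0.633310, and α = 0.633310/1.633310 ≈ 0.388.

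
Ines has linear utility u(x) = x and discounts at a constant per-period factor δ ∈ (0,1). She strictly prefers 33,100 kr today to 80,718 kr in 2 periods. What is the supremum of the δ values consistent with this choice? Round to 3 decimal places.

The preference means 33100 > δ^2·80718.
So δ^2 < 33100/80718 = 0.41007; taking the square root of both positive sides preserves the inequality.
δ < 0.41007^(1/2) = 0.640.

δ < 0.640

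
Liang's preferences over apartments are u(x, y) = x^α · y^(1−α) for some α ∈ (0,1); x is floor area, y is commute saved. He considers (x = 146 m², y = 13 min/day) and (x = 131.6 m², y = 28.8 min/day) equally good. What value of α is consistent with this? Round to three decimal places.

Indifference: 146^α · 13^(1−α) = 131.6^α · 28.8^(1−α).
Taking logs: α·ln 146 + (1−α)·ln 13 = α·ln 131.6 + (1−α)·ln 28.8, i.e. α·0.103840 = (1−α)·0.795426.
So α/(1−α) = (0.795426)/(0.103840) = 7.660112, and α = 7.660112/8.660112 ≈ 0.885.

α ≈ 0.885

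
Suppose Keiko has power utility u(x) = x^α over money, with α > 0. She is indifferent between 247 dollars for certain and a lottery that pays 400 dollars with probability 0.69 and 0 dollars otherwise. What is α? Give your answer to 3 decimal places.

α ≈ 0.770

Since u(0) = 0, the lottery's EU is 0.69·400^α.
Equating: 247^α = 0.69·400^α, i.e. 0.6175^α = 0.69.
Take logs: α = ln 0.69 / ln(247/400) ≈ 0.76972.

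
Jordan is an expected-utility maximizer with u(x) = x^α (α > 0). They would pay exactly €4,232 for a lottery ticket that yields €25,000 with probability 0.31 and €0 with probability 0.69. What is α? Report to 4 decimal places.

EU(lottery) = 0.31·25000^α + 0.69·0 = 0.31·25000^α.
Equating: 4232^α = 0.31·25000^α, i.e. 0.1693^α = 0.31.
α = ln(0.31) / ln(4232/25000) = -1.1711830/-1.7762011 ≈ 0.6594.

α ≈ 0.6594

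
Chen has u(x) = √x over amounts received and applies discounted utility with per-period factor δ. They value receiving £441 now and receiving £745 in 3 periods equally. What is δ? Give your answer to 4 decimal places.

Indifference means u(441) = δ^3 · u(745), so δ^3 = u(441)/u(745).
Since u(x) = √x, δ^3 = √(441/745) = 0.76938.
So δ = 0.76938^(1/3) ≈ 0.9163.

δ ≈ 0.9163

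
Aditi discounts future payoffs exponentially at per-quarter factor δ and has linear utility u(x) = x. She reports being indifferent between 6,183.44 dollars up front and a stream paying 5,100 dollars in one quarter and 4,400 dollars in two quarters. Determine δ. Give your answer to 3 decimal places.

δ ≈ 0.740

Equating present values: 6183.44 = 5100δ + 4400δ².
Rearranged: 4400δ² + 5100δ − 6183.44 = 0.
δ = (−5100 + √(5100² + 4·4400·6183.44)) / (2·4400) = (−5100 + √134838544.00) / 8800 ≈ 0.740.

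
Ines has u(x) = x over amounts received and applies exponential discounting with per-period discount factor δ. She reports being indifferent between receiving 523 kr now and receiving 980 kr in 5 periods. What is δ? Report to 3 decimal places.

Equating discounted utilities: u(523) = δ^5·u(980) ⇒ δ^5 = u(523)/u(980).
With u(x) = x: δ^5 = 523/980 = 0.53367.
So δ = 0.53367^(1/5) ≈ 0.882.

δ ≈ 0.882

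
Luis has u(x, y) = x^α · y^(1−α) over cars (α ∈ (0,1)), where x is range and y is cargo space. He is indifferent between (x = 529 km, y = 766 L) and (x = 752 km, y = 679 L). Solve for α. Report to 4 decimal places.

Indifference: 529^α · 766^(1−α) = 752^α · 679^(1−α).
Rearrange to (529/752)^α = (679/766)^(1−α) and take logs: α·-0.3517479 = (1−α)·-0.1205610.
Thus α·(-0.4723089) = -0.1205610, so α = -0.1205610/-0.4723089 ≈ 0.2553.

α ≈ 0.2553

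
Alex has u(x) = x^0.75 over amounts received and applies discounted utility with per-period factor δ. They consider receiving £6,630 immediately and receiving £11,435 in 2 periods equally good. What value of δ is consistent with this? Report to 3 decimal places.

δ ≈ 0.815

Equating discounted utilities: u(6630) = δ^2·u(11435) ⇒ δ^2 = u(6630)/u(11435).
With u(x) = x^0.75: δ^2 = 6630^0.75/11435^0.75 = (6630/11435)^0.75 = 0.66444.
Hence δ = (0.66444)^(1/2) = 0.81513.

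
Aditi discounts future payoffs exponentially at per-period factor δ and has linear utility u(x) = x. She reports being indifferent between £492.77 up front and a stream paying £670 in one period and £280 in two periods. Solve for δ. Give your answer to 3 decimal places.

δ ≈ 0.590

The stream is worth 670δ + 280δ² today, so 670δ + 280δ² = 492.77.
Rearranged: 280δ² + 670δ − 492.77 = 0.
By the quadratic formula (taking the positive root), δ = (−670 + √1000802.40) / 560 ≈ 0.590.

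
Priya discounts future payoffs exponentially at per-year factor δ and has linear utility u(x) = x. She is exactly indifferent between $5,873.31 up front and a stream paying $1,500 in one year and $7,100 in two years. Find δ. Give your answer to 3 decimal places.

Equating present values: 5873.31 = 1500δ + 7100δ².
That is, 7100δ² + 1500δ − 5873.31 = 0, a quadratic in δ.
By the quadratic formula (taking the positive root), δ = (−1500 + √169052004.00) / 14200 ≈ 0.810.

δ ≈ 0.810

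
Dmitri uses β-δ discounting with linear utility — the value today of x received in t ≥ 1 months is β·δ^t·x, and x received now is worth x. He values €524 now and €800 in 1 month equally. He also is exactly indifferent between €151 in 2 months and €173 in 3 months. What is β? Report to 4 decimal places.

β ≈ 0.7504

The second indifference involves only future payoffs, so β cancels: β·δ^2·151 = β·δ^3·173, giving δ = 151/173 = 0.87283.
Now use the now-vs-future pair: 524 = β·δ·800 gives β = 524/(0.87283·800) ≈ 0.7504.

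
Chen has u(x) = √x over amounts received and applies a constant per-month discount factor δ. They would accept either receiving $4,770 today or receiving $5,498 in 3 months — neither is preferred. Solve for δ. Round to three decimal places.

δ ≈ 0.977

Indifference means u(4770) = δ^3 · u(5498), so δ^3 = u(4770)/u(5498).
With u(x) = √x: δ^3 = √4770/√5498 = √(4770/5498) = 0.93144.
So δ = 0.93144^(1/3) ≈ 0.977.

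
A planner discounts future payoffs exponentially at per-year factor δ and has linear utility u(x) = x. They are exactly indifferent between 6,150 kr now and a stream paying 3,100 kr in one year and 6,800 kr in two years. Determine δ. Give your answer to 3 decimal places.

The stream is worth 3100δ + 6800δ² today, so 3100δ + 6800δ² = 6150.
That is, 6800δ² + 3100δ − 6150 = 0, a quadratic in δ.
The positive root is δ = [−3100 + √(3100² + 4·6800·6150)] / (2·6800) = (−3100 + 13300.000)/13600 ≈ 0.750.

δ ≈ 0.750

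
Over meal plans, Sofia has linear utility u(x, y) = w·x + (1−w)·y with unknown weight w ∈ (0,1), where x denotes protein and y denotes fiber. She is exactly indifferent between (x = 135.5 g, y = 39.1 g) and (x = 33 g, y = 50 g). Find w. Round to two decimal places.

w = 0.10

u(135.5,39.1) = u(33,50) means w·135.5 + (1−w)·39.1 = w·33 + (1−w)·50.
Collecting terms: w·102.5 = (1−w)·10.9.
Hence w = 10.9/(102.5+10.9) = 10.9/113.4 = 0.10.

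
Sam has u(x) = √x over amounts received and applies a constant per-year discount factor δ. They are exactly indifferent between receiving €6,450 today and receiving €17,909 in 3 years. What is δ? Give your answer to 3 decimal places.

Indifference means u(6450) = δ^3 · u(17909), so δ^3 = u(6450)/u(17909).
Since u(x) = √x, δ^3 = √(6450/17909) = 0.60013.
Hence δ = (0.60013)^(1/3) = 0.84349.

δ ≈ 0.843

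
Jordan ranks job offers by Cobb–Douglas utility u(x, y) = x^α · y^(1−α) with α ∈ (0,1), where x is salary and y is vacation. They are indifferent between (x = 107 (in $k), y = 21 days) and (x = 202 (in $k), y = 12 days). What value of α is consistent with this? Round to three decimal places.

Indifference: 107^α · 21^(1−α) = 202^α · 12^(1−α).
Rearrange to (107/202)^α = (12/21)^(1−α) and take logs: α·-0.635439 = (1−α)·-0.559616.
So α/(1−α) = (-0.559616)/(-0.635439) = 0.880676, and α = 0.880676/1.880676 ≈ 0.468.

α ≈ 0.468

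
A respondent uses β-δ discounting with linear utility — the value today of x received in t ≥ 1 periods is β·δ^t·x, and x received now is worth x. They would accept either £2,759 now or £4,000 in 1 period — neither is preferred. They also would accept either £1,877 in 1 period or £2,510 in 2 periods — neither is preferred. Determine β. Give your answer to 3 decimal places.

From the later pair, β·δ^1·1877 = β·δ^2·2510; dividing through, δ = 1877/2510 = 0.74781.
The first indifference: 2759 = β·δ·4000, so β = 2759/(δ·4000) = 2759/(0.74781·4000) ≈ 0.922.

β ≈ 0.922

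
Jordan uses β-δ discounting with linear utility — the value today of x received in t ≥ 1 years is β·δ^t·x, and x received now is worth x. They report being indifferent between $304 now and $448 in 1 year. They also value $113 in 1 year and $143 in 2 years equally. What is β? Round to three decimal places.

β ≈ 0.859

From the later pair, β·δ^1·113 = β·δ^2·143; dividing through, δ = 113/143 = 0.79021.
Now use the now-vs-future pair: 304 = β·δ·448 gives β = 304/(0.79021·448) ≈ 0.859.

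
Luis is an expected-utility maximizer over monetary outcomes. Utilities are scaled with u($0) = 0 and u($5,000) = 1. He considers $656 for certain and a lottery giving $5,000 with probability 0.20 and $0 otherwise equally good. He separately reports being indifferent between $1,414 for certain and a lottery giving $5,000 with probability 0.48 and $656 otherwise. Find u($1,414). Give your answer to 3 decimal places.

0.584

From the first indifference, u($656) = 0.20·u($5,000) + 0.80·u($0) = 0.20·1 + 0.80·0 = 0.20.
Chaining: u($1,414) = 0.48·1.00 + 0.52·0.20 = 0.5840.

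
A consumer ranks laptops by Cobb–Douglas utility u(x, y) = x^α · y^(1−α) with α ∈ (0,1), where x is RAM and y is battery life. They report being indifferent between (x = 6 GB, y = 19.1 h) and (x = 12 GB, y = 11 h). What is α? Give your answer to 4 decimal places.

α ≈ 0.4432

Indifference: 6^α · 19.1^(1−α) = 12^α · 11^(1−α).
(6/12)^α = (11/19.1)^(1−α); take logs: α·ln(6/12) = (1−α)·ln(11/19.1), i.e. α·-0.6931472 = (1−α)·-0.5517931.
Thus α·(-1.2449403) = -0.5517931, so α = -0.5517931/-1.2449403 ≈ 0.4432.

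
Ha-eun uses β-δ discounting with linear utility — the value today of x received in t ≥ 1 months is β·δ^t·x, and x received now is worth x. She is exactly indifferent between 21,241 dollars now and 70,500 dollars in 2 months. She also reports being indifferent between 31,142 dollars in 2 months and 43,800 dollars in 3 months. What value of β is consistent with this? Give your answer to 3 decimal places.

β ≈ 0.596

The second indifference involves only future payoffs, so β cancels: β·δ^2·31142 = β·δ^3·43800, giving δ = 31142/43800 = 0.71100.
The first indifference: 21241 = β·δ^2·70500, so β = 21241/(δ^2·70500) = 21241/(0.50553·70500) ≈ 0.596.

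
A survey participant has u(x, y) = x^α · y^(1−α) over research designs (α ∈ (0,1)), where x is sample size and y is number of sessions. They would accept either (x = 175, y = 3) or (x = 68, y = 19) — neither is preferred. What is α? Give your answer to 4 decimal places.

Set the two utilities equal: 175^α·3^(1−α) = 68^α·19^(1−α).
Taking logs: α·ln 175 + (1−α)·ln 3 = α·ln 68 + (1−α)·ln 19, i.e. α·0.9452783 = (1−α)·1.8458267.
Thus α·(2.7911050) = 1.8458267, so α = 1.8458267/2.7911050 ≈ 0.6613.

α ≈ 0.6613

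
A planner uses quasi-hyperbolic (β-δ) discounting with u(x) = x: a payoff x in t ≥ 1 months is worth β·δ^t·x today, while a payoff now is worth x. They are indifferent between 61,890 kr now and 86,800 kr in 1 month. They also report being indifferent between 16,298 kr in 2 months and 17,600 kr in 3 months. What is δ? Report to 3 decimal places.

δ ≈ 0.926

Both payoffs in the second observation are in the future, so β drops out: δ^2·16298 = δ^3·17600 ⇒ δ = 16298/17600 = 0.92602.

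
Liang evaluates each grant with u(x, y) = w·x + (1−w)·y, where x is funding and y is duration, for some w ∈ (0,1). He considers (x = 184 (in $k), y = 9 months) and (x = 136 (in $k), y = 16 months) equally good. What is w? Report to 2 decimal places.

Equating utilities: w·184 + (1−w)·9 = w·136 + (1−w)·16.
Rearranging, 48·w − 7·(1−w) = 0.
The marginal rate of substitution is 7/48, so w = 7/(48+7) = 0.13.

w = 0.13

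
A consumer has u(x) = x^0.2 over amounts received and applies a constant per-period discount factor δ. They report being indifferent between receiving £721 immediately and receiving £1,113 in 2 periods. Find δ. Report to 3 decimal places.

Equating discounted utilities: u(721) = δ^2·u(1113) ⇒ δ^2 = u(721)/u(1113).
With u(x) = x^0.2: δ^2 = 721^0.2/1113^0.2 = (721/1113)^0.2 = 0.91683.
Taking the square root: δ = 0.91683^(1/2) ≈ 0.958.

δ ≈ 0.958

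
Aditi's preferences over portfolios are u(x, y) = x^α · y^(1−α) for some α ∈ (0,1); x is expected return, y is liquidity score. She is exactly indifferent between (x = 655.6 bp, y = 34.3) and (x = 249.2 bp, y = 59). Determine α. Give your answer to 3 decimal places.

The Cobb–Douglas utilities coincide, so 655.6^α·34.3^(1−α) = 249.2^α·59^(1−α).
Rearrange to (655.6/249.2)^α = (59/34.3)^(1−α) and take logs: α·0.967295 = (1−α)·0.542392.
So α/(1−α) = (0.542392)/(0.967295) = 0.560731, and α = 0.560731/1.560731 ≈ 0.359.

α ≈ 0.359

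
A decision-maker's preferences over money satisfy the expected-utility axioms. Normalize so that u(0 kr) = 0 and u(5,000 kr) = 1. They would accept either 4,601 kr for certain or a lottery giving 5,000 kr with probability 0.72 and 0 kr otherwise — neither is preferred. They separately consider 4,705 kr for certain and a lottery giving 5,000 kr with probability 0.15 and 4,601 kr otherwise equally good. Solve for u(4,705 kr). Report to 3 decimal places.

0.762

The first gamble pins u(4,601 kr): it must equal 0.72·1 + 0.28·0 = 0.72.
Then u(4,705 kr) = 0.15·u(5,000 kr) + 0.85·u(4,601 kr) = 0.15·1.00 + 0.85·0.72 = 0.7620.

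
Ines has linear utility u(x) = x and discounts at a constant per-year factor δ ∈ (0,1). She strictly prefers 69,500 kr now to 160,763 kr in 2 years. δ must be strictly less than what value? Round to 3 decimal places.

δ < 0.658

Comparing present values: 69500 > δ^2·160763.
Hence δ^2 < 69500/160763 = 0.43231, and x ↦ x^(1/2) is increasing on (0,∞).
δ < 0.43231^(1/2) = 0.658.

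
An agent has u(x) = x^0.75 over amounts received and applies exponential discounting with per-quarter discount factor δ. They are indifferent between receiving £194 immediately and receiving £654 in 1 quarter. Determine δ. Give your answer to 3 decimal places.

δ ≈ 0.402

Equating discounted utilities: u(194) = δ·u(654) ⇒ δ = u(194)/u(654).
With u(x) = x^0.75: δ = 194^0.75/654^0.75 = (194/654)^0.75 = 0.40195.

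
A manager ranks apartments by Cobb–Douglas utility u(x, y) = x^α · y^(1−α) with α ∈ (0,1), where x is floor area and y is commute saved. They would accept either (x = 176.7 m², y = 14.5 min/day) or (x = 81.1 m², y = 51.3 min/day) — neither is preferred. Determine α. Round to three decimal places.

Indifference: 176.7^α · 14.5^(1−α) = 81.1^α · 51.3^(1−α).
Rearrange to (176.7/81.1)^α = (51.3/14.5)^(1−α) and take logs: α·0.778770 = (1−α)·1.263542.
So α/(1−α) = (1.263542)/(0.778770) = 1.622484, and α = 1.622484/2.622484 ≈ 0.619.

α ≈ 0.619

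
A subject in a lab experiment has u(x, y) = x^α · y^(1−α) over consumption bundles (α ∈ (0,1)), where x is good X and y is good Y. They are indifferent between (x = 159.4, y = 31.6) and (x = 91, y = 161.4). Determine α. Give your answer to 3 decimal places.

α ≈ 0.744

Indifference: 159.4^α · 31.6^(1−α) = 91^α · 161.4^(1−α).
Rearrange to (159.4/91)^α = (161.4/31.6)^(1−α) and take logs: α·0.560557 = (1−α)·1.630729.
So α/(1−α) = (1.630729)/(0.560557) = 2.909123, and α = 2.909123/3.909123 ≈ 0.744.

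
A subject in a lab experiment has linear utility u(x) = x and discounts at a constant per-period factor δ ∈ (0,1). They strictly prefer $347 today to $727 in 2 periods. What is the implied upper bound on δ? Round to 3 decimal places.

The preference means 347 > δ^2·727.
So δ^2 < 347/727 = 0.47730; taking the square root of both positive sides preserves the inequality.
δ < (347/727)^(1/2) ≈ 0.691.

δ < 0.691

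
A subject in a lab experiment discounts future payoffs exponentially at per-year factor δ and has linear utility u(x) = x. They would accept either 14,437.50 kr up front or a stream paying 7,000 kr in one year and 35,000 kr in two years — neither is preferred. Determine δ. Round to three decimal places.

δ ≈ 0.550

Present value of the stream is 7000·δ + 35000·δ². Indifference gives 7000δ + 35000δ² = 14437.50.
So 35000δ² + 7000δ − 14437.50 = 0.
By the quadratic formula (taking the positive root), δ = (−7000 + √2070250000.00) / 70000 ≈ 0.550.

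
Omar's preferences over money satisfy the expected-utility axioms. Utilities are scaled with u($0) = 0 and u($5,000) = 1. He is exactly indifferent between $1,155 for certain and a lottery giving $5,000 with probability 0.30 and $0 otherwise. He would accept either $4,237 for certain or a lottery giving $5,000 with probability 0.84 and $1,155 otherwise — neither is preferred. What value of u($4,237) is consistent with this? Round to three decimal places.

First, u($1,155) = 0.30·u($5,000) + 0.70·u($0) = 0.30.
Then u($4,237) = 0.84·u($5,000) + 0.16·u($1,155) = 0.84·1.00 + 0.16·0.30 = 0.8880.

0.888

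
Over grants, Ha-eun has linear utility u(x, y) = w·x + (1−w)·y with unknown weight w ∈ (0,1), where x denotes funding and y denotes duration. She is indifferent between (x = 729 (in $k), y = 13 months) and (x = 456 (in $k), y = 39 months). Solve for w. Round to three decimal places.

Indifference: w·729 + (1−w)·13 = w·456 + (1−w)·39.
Rearranging, 273·w − 26·(1−w) = 0.
The marginal rate of substitution is 26/273, so w = 26/(273+26) = 0.087.

w = 0.087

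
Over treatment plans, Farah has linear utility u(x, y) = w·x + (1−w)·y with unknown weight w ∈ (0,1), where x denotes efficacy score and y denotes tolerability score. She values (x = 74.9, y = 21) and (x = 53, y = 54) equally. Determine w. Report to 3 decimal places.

Equating utilities: w·74.9 + (1−w)·21 = w·53 + (1−w)·54.
Collecting terms: w·21.9 = (1−w)·33.
The marginal rate of substitution is 33/21.9, so w = 33/(21.9+33) = 0.601.

w = 0.601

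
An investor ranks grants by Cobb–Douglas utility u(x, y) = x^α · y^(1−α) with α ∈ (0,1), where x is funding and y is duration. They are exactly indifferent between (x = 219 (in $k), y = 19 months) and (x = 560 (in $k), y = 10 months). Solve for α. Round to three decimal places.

Set the two utilities equal: 219^α·19^(1−α) = 560^α·10^(1−α).
Taking logs: α·ln 219 + (1−α)·ln 19 = α·ln 560 + (1−α)·ln 10, i.e. α·-0.938865 = (1−α)·-0.641854.
Thus α·(-1.580719) = -0.641854, so α = -0.641854/-1.580719 ≈ 0.406.

α ≈ 0.406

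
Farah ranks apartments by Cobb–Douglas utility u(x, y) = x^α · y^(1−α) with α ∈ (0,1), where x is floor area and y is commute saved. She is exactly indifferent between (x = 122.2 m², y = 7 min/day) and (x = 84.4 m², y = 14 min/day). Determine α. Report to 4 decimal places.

α ≈ 0.6519

Set the two utilities equal: 122.2^α·7^(1−α) = 84.4^α·14^(1−α).
Rearrange to (122.2/84.4)^α = (14/7)^(1−α) and take logs: α·0.3700916 = (1−α)·0.6931472.
So α/(1−α) = (0.6931472)/(0.3700916) = 1.8729071, and α = 1.8729071/2.8729071 ≈ 0.6519.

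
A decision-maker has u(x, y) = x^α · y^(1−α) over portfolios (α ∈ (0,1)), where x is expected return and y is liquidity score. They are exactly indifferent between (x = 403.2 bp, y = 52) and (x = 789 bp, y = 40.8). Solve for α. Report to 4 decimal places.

α ≈ 0.2654

The Cobb–Douglas utilities coincide, so 403.2^α·52^(1−α) = 789^α·40.8^(1−α).
Rearrange to (403.2/789)^α = (40.8/52)^(1−α) and take logs: α·-0.6713336 = (1−α)·-0.2425616.
So α/(1−α) = (-0.2425616)/(-0.6713336) = 0.3613131, and α = 0.3613131/1.3613131 ≈ 0.2654.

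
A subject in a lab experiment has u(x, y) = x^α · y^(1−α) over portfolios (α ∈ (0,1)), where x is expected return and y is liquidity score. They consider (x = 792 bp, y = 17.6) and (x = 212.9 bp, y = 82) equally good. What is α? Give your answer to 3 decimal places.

α ≈ 0.539

Set the two utilities equal: 792^α·17.6^(1−α) = 212.9^α·82^(1−α).
Taking logs: α·ln 792 + (1−α)·ln 17.6 = α·ln 212.9 + (1−α)·ln 82, i.e. α·1.313739 = (1−α)·1.538820.
So α/(1−α) = (1.538820)/(1.313739) = 1.171329, and α = 1.171329/2.171329 ≈ 0.539.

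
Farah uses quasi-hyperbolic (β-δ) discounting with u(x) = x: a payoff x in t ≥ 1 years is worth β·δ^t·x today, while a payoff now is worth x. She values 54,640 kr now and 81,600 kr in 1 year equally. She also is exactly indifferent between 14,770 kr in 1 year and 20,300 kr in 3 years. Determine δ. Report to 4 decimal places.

δ ≈ 0.8530

Both payoffs in the second observation are in the future, so β drops out: δ^1·14770 = δ^3·20300 ⇒ δ^2 = 14770/20300 = 0.72759, so δ = 0.85299.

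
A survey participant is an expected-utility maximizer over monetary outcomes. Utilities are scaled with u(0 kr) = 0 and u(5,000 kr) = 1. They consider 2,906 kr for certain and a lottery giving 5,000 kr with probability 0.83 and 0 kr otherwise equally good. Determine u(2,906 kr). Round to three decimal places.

0.830

u(2,906 kr) equals the lottery's expected utility: 0.83·1 + 0.17·0 = 0.83.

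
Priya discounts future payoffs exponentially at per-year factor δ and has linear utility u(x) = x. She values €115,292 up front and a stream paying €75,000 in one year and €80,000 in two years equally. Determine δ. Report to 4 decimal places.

Equating present values: 115292 = 75000δ + 80000δ².
That is, 80000δ² + 75000δ − 115292 = 0, a quadratic in δ.
The positive root is δ = [−75000 + √(75000² + 4·80000·115292)] / (2·80000) = (−75000 + 206200.000)/160000 ≈ 0.8200.

δ ≈ 0.8200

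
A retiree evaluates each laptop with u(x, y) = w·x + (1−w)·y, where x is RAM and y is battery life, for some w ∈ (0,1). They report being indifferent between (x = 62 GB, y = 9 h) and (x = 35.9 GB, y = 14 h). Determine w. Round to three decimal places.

Equating utilities: w·62 + (1−w)·9 = w·35.9 + (1−w)·14.
Rearranging, 26.1·w − 5·(1−w) = 0.
Hence w = 5/(26.1+5) = 5/31.1 = 0.161.

w = 0.161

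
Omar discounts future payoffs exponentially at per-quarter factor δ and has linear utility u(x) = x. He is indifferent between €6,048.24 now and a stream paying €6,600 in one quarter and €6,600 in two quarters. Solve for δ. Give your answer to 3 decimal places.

The stream is worth 6600δ + 6600δ² today, so 6600δ + 6600δ² = 6048.24.
That is, 6600δ² + 6600δ − 6048.24 = 0, a quadratic in δ.
δ = (−6600 + √(6600² + 4·6600·6048.24)) / (2·6600) = (−6600 + √203233536.00) / 13200 ≈ 0.580.

δ ≈ 0.580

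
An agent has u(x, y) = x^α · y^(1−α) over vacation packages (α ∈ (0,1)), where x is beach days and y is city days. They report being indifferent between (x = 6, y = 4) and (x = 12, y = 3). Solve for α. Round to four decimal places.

α ≈ 0.2933

Set the two utilities equal: 6^α·4^(1−α) = 12^α·3^(1−α).
(6/12)^α = (3/4)^(1−α); take logs: α·ln(6/12) = (1−α)·ln(3/4), i.e. α·-0.6931472 = (1−α)·-0.2876821.
Thus α·(-0.9808293) = -0.2876821, so α = -0.2876821/-0.9808293 ≈ 0.2933.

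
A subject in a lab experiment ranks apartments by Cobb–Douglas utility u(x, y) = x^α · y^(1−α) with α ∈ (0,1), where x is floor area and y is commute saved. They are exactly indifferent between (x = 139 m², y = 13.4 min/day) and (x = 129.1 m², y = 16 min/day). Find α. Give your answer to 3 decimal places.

α ≈ 0.706

Indifference: 139^α · 13.4^(1−α) = 129.1^α · 16^(1−α).
Rearrange to (139/129.1)^α = (16/13.4)^(1−α) and take logs: α·0.073887 = (1−α)·0.177334.
So α/(1−α) = (0.177334)/(0.073887) = 2.400070, and α = 2.400070/3.400070 ≈ 0.706.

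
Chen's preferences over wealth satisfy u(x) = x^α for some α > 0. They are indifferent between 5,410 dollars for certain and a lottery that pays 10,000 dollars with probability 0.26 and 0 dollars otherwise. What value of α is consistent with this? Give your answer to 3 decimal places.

α ≈ 2.193

Since u(0) = 0, the lottery's EU is 0.26·10000^α.
Setting u(5410) equal to that: 5410^α = 0.26·10000^α ⇒ (5410/10000)^α = 0.26.
Take logs: α = ln 0.26 / ln(5410/10000) ≈ 2.19273.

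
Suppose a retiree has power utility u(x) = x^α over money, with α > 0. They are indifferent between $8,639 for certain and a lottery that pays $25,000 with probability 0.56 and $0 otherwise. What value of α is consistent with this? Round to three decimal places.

EU(lottery) = 0.56·25000^α + 0.44·0 = 0.56·25000^α.
Setting u(8639) equal to that: 8639^α = 0.56·25000^α ⇒ (8639/25000)^α = 0.56.
Taking logs: α·ln(8639/25000) = ln(0.56), so α = -0.579818 / -1.062589 ≈ 0.546.

α ≈ 0.546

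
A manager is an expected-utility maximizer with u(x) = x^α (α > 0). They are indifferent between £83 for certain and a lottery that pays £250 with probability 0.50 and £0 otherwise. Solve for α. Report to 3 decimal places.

The lottery's expected utility is 0.50·u(250) + 0.50·u(0) = 0.50·250^α (since u(0) = 0 for α > 0).
Indifference: 83^α = 0.50·250^α, so (83/250)^α = 0.50.
Take logs: α = ln 0.50 / ln(83/250) ≈ 0.62864.

α ≈ 0.629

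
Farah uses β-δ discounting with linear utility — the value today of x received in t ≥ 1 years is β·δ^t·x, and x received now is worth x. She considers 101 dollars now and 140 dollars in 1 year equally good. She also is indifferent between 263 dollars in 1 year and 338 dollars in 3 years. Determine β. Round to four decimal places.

β ≈ 0.8179

Both payoffs in the second observation are in the future, so β drops out: δ^1·263 = δ^3·338 ⇒ δ^2 = 263/338 = 0.77811, so δ = 0.88210.
The first indifference: 101 = β·δ·140, so β = 101/(δ·140) = 101/(0.88210·140) ≈ 0.8179.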